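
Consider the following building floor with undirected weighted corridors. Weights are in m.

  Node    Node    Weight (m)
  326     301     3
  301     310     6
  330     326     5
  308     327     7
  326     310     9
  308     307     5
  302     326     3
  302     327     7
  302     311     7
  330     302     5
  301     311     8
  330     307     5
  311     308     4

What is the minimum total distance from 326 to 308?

Settle nodes by increasing distance from 326:
326: 0
301: 3  (via 326)
302: 3  (via 326)
330: 5  (via 326)
310: 9  (via 326)
307: 10  (via 330)
311: 10  (via 302)
327: 10  (via 302)
308: 14  (via 311)
Shortest route: 326 → 302 → 311 → 308 = 14 m.

14 m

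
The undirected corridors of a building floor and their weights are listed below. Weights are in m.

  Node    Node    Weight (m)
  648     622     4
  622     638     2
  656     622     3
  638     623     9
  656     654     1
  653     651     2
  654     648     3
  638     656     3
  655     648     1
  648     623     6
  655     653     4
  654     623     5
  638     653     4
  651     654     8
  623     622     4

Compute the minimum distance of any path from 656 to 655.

Compare a few routes:
656 → 638 → 622 → 648 → 655: 3+2+4+1 = 10
656 → 654 → 648 → 655: 1+3+1 = 5
656 → 622 → 648 → 655: 3+4+1 = 8
Cheapest is 656 → 654 → 648 → 655 at 5 m.

5 m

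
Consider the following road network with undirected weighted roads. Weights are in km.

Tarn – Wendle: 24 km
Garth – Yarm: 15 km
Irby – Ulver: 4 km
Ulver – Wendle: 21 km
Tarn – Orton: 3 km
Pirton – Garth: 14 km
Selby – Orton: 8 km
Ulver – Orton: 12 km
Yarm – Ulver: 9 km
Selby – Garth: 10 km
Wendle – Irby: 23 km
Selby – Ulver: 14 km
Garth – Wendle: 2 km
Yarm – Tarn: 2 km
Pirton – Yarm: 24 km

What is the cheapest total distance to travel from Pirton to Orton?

Running Dijkstra from Pirton:
Pirton: 0
Garth: 14  (via Pirton)
Wendle: 16  (via Garth)
Selby: 24  (via Garth)
Yarm: 24  (via Pirton)
Tarn: 26  (via Yarm)
Orton: 29  (via Tarn)
Shortest route: Pirton–Yarm–Tarn–Orton = 29 km.

29 km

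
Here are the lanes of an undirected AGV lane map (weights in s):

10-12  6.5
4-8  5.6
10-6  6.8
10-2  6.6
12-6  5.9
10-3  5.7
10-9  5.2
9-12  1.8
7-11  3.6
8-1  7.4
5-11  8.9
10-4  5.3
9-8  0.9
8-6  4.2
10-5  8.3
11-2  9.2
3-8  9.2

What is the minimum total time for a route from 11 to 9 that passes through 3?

Best 11 to 3: 11 → 2 → 10 → 3 costing 21.5
Shortest 3→9: 3 → 8 → 9 = 10.1
Total via 3: 21.5 + 10.1 = 31.6 s.

31.6 s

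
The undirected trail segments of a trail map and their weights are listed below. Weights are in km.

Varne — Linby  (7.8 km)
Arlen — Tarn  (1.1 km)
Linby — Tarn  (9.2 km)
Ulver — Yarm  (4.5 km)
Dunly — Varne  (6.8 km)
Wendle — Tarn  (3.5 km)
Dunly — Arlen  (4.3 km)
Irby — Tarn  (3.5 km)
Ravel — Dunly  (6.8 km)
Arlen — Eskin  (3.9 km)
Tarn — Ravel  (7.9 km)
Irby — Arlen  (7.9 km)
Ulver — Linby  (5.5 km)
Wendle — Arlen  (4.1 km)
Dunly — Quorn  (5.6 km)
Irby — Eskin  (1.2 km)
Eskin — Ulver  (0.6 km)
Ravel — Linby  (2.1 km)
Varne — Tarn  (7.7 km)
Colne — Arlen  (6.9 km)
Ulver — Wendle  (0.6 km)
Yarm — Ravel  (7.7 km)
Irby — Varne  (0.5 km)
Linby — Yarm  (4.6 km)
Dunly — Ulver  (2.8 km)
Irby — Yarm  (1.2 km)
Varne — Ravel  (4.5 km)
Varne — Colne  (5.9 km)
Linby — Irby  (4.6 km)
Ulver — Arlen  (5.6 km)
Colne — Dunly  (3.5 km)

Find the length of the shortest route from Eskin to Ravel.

6.2 km

Settle nodes by increasing distance from Eskin:
Eskin: 0
Ulver: 0.6  (via Eskin)
Irby: 1.2  (via Eskin)
Wendle: 1.2  (via Ulver)
Varne: 1.7  (via Irby)
Yarm: 2.4  (via Irby)
Dunly: 3.4  (via Ulver)
Arlen: 3.9  (via Eskin)
Tarn: 4.7  (via Irby)
Linby: 5.8  (via Irby)
Ravel: 6.2  (via Varne)
Shortest route: Eskin → Irby → Varne → Ravel = 6.2 km.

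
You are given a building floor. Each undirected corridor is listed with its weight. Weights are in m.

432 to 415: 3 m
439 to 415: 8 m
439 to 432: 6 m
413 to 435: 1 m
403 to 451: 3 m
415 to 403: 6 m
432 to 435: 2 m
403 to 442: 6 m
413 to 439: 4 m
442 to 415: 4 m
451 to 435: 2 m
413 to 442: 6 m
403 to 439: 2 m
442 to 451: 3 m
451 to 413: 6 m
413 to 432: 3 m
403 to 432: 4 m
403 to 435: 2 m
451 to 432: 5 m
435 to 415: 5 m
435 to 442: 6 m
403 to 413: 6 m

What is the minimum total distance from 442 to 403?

6 m

Running Dijkstra from 442:
442: 0
451: 3  (via 442)
415: 4  (via 442)
435: 5  (via 451)
413: 6  (via 442)
403: 6  (via 442)
Shortest route: 442 → 403 = 6 m.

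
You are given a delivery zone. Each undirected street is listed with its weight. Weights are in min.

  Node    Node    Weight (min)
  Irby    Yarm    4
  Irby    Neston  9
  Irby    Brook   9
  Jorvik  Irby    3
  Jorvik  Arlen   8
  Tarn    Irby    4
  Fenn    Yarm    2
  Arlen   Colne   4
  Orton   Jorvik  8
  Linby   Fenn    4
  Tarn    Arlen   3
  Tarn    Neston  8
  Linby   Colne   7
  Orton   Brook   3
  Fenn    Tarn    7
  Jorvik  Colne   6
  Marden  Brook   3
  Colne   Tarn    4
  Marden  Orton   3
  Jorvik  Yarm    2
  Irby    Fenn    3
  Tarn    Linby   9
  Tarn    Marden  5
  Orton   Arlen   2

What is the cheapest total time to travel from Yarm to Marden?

13 min

Settle nodes by increasing distance from Yarm:
Yarm: 0
Jorvik: 2  (via Yarm)
Fenn: 2  (via Yarm)
Irby: 4  (via Yarm)
Linby: 6  (via Fenn)
Tarn: 8  (via Irby)
Colne: 8  (via Jorvik)
Arlen: 10  (via Jorvik)
Orton: 10  (via Jorvik)
Marden: 13  (via Tarn)
Shortest route: Yarm–Irby–Tarn–Marden = 13 min.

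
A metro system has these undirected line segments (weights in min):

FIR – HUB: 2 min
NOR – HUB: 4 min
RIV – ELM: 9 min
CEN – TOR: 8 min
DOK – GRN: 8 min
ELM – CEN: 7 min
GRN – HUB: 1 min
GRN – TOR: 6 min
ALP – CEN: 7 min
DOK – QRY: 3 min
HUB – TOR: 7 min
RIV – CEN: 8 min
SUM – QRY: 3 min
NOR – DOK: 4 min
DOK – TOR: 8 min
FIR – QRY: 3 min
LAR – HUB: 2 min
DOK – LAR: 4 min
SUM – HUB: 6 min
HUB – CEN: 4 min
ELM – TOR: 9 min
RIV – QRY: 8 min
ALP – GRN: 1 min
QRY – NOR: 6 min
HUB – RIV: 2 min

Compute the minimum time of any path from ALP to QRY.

Running Dijkstra from ALP:
ALP: 0
GRN: 1  (via ALP)
HUB: 2  (via GRN)
RIV: 4  (via HUB)
FIR: 4  (via HUB)
LAR: 4  (via HUB)
CEN: 6  (via HUB)
NOR: 6  (via HUB)
QRY: 7  (via FIR)
Shortest route: ALP → GRN → HUB → FIR → QRY = 7 min.

7 min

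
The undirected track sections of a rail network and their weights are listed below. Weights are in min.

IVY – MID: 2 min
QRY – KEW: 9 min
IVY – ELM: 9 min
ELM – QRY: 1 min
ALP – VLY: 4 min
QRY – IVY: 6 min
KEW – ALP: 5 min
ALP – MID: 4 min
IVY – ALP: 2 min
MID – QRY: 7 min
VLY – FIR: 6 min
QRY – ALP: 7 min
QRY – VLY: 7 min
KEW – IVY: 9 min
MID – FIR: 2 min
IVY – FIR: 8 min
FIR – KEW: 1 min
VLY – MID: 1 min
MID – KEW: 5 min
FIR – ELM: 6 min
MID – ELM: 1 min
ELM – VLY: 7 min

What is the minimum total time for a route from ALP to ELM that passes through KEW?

Best ALP to KEW: ALP → KEW costing 5
Best KEW to ELM: KEW → FIR → MID → ELM costing 4
Total via KEW: 5 + 4 = 9 min.

9 min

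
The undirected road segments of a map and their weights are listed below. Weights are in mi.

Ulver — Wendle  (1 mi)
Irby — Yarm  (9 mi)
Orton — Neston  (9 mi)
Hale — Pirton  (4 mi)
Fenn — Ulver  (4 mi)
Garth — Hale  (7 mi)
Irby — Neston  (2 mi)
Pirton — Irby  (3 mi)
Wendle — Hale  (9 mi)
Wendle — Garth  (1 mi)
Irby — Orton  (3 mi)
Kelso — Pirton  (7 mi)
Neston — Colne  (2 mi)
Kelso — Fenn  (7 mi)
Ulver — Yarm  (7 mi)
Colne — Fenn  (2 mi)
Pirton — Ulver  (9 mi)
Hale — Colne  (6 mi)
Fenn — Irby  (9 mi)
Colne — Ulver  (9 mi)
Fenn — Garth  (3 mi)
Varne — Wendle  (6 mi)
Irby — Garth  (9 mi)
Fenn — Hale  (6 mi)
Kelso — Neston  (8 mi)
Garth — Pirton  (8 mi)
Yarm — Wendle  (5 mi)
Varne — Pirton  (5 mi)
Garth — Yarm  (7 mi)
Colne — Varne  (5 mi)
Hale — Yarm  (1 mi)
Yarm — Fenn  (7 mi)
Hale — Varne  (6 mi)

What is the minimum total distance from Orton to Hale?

Running Dijkstra from Orton:
Orton: 0
Irby: 3  (via Orton)
Neston: 5  (via Irby)
Pirton: 6  (via Irby)
Colne: 7  (via Neston)
Fenn: 9  (via Colne)
Hale: 10  (via Pirton)
Shortest route: Orton–Irby–Pirton–Hale = 10 mi.

10 mi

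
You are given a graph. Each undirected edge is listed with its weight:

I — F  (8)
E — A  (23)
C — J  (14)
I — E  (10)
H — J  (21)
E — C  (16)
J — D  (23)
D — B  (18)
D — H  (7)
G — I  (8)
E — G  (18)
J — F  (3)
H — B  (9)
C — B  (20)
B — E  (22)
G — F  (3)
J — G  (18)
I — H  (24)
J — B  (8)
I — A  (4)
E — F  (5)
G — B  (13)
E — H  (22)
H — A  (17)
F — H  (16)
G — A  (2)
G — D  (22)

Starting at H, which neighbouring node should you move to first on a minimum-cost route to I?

Enumerating some paths:
H–A–I: 17+4 = 21
H–F–G–A–I: 16+3+2+4 = 25
H–F–I: 16+8 = 24
H–I: 24 = 24
Cheapest is H–A–I at 21.
So from H the first move is to A.

A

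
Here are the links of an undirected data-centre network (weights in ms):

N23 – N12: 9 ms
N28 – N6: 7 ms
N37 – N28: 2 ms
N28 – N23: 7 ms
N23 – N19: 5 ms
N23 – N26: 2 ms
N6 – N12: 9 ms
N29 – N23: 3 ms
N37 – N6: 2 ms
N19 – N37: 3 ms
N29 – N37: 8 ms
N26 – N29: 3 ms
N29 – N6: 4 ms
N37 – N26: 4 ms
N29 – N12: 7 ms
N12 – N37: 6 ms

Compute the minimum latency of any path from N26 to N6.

6 ms

Enumerating some paths:
N26 - N37 - N6: 4+2 = 6
N26 - N29 - N6: 3+4 = 7
Cheapest is N26 - N37 - N6 at 6 ms.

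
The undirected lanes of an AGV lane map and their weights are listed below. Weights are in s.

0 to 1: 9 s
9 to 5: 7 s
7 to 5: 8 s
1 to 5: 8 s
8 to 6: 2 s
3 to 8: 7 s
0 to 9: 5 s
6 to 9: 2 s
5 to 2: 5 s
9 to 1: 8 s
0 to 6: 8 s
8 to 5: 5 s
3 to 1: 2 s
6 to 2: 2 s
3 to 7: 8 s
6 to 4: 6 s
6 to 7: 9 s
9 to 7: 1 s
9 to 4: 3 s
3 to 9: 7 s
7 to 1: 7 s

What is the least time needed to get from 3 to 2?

11 s

Enumerating some paths:
3 → 8 → 6 → 2: 7+2+2 = 11
3 → 7 → 9 → 6 → 2: 8+1+2+2 = 13
3 → 1 → 9 → 6 → 2: 2+8+2+2 = 14
The minimum is 11 s via 3 → 8 → 6 → 2.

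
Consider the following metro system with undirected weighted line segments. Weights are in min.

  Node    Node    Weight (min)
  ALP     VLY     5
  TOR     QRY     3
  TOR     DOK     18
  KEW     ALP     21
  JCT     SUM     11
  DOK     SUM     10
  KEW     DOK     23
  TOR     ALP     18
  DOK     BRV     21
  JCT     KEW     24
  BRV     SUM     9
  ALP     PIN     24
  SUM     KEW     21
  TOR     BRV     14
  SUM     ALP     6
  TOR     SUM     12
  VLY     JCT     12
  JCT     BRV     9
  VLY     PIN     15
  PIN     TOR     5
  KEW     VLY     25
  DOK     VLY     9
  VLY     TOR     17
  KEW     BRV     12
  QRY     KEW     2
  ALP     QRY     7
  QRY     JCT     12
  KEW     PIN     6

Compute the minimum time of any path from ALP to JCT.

Running Dijkstra from ALP:
ALP: 0
VLY: 5  (via ALP)
SUM: 6  (via ALP)
QRY: 7  (via ALP)
KEW: 9  (via QRY)
TOR: 10  (via QRY)
DOK: 14  (via VLY)
PIN: 15  (via KEW)
BRV: 15  (via SUM)
JCT: 17  (via VLY)
Shortest route: ALP → VLY → JCT = 17 min.

17 min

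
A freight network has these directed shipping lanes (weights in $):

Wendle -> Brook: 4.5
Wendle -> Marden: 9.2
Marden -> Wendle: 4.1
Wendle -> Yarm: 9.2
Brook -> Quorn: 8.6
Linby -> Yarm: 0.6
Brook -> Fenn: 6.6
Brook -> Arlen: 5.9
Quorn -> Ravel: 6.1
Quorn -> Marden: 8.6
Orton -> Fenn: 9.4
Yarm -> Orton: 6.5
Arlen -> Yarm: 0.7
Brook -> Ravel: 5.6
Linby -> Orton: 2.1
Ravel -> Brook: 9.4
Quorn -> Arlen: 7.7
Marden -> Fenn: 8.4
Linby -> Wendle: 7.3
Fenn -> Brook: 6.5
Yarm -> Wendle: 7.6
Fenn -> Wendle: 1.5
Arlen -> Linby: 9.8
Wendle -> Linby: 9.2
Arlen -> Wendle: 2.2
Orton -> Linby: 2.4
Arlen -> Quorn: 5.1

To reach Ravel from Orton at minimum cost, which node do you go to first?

Candidate routes:
Orton → Linby → Wendle → Brook → Ravel: 2.4+7.3+4.5+5.6 = 19.8
Orton → Linby → Yarm → Wendle → Brook → Ravel: 2.4+0.6+7.6+4.5+5.6 = 20.7
Cheapest is Orton → Linby → Wendle → Brook → Ravel at $19.8.
So from Orton the first move is to Linby.

Linby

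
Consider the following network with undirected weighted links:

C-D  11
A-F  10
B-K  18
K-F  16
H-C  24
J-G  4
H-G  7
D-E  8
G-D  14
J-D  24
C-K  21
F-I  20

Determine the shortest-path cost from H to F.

Settle nodes by increasing distance from H:
H: 0
G: 7  (via H)
J: 11  (via G)
D: 21  (via G)
C: 24  (via H)
E: 29  (via D)
K: 45  (via C)
F: 61  (via K)
Shortest route: H–C–K–F = 61.

61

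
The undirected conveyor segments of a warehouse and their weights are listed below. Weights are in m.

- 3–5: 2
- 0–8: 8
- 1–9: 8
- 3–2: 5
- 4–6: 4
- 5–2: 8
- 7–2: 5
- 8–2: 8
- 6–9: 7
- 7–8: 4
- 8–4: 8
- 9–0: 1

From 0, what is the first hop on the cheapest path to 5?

8

Compare a few routes:
0 → 8 → 2 → 3 → 5: 8+8+5+2 = 23
0 → 8 → 7 → 2 → 3 → 5: 8+4+5+5+2 = 24
The minimum is 23 m via 0 → 8 → 2 → 3 → 5.
So from 0 the first move is to 8.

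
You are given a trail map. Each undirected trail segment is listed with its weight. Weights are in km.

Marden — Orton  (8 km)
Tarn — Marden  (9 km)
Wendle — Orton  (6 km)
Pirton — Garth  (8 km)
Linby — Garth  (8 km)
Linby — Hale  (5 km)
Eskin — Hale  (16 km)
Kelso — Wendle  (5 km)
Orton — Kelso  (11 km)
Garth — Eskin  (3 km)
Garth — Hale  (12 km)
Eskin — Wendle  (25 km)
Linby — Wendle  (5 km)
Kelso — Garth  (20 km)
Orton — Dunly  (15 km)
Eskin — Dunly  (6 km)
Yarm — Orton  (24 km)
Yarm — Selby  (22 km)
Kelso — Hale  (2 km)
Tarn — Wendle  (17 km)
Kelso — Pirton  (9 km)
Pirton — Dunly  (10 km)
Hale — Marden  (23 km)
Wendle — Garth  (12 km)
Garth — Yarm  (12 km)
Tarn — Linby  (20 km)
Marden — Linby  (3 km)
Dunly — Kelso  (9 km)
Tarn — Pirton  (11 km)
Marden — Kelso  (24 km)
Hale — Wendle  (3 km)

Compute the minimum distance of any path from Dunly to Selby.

43 km

Settle nodes by increasing distance from Dunly:
Dunly: 0
Eskin: 6  (via Dunly)
Garth: 9  (via Eskin)
Kelso: 9  (via Dunly)
Pirton: 10  (via Dunly)
Hale: 11  (via Kelso)
Wendle: 14  (via Kelso)
Orton: 15  (via Dunly)
Linby: 16  (via Hale)
Marden: 19  (via Linby)
Yarm: 21  (via Garth)
Tarn: 21  (via Pirton)
Selby: 43  (via Yarm)
Shortest route: Dunly → Eskin → Garth → Yarm → Selby = 43 km.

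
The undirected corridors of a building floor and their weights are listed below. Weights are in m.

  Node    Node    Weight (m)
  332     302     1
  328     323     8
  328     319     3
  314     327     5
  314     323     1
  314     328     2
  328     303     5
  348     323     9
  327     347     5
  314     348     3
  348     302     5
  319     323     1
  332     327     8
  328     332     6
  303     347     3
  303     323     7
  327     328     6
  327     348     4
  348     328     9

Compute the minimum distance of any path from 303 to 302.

12 m

Settle nodes by increasing distance from 303:
303: 0
347: 3  (via 303)
328: 5  (via 303)
323: 7  (via 303)
314: 7  (via 328)
319: 8  (via 328)
327: 8  (via 347)
348: 10  (via 314)
332: 11  (via 328)
302: 12  (via 332)
Shortest route: 303–328–332–302 = 12 m.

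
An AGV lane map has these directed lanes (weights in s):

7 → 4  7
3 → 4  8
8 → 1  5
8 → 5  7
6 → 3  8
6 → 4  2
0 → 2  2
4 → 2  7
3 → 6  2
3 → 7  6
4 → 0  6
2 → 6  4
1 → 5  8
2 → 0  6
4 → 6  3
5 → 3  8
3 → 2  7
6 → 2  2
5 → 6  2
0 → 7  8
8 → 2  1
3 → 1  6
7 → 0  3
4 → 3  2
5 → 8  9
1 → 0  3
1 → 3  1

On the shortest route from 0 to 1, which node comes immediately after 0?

Candidate routes:
0–2–6–3–1: 2+4+8+6 = 20
0–7–4–3–1: 8+7+2+6 = 23
0–2–6–4–3–1: 2+4+2+2+6 = 16
Cheapest is 0–2–6–4–3–1 at 16 s.
So from 0 the first move is to 2.

2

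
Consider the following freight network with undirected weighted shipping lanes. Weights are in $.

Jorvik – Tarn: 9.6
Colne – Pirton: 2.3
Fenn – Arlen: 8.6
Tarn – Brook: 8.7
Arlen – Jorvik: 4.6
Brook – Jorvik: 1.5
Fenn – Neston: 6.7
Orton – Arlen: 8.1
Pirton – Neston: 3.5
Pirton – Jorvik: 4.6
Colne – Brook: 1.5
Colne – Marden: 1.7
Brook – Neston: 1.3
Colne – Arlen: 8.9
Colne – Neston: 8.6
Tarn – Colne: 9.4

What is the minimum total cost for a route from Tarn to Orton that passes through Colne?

Best Tarn to Colne: Tarn–Colne costing 9.4
Shortest Colne→Orton: Colne–Brook–Jorvik–Arlen–Orton = 15.7
Total via Colne: 9.4 + 15.7 = $25.1.

$25.1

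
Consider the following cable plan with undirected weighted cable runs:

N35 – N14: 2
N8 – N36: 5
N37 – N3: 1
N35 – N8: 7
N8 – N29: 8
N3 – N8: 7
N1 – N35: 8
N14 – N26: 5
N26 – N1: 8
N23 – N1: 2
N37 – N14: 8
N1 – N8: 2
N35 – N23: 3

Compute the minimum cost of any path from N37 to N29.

Shortest distances from N37:
N37: 0
N3: 1  (via N37)
N14: 8  (via N37)
N8: 8  (via N3)
N35: 10  (via N14)
N1: 10  (via N8)
N23: 12  (via N1)
N26: 13  (via N14)
N36: 13  (via N8)
N29: 16  (via N8)
Shortest route: N37–N3–N8–N29 = 16.

16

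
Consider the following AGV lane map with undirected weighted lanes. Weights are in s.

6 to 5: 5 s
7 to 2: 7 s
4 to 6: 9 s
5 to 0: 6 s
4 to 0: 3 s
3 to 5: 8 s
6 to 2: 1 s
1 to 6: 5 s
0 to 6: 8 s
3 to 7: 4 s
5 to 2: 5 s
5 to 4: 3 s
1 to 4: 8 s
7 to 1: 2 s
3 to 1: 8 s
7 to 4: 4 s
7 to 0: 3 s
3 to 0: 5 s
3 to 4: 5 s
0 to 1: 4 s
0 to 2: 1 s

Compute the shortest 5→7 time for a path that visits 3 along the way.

12 s

Best 5 to 3: 5–3 costing 8
Best 3 to 7: 3–7 costing 4
Total via 3: 8 + 4 = 12 s.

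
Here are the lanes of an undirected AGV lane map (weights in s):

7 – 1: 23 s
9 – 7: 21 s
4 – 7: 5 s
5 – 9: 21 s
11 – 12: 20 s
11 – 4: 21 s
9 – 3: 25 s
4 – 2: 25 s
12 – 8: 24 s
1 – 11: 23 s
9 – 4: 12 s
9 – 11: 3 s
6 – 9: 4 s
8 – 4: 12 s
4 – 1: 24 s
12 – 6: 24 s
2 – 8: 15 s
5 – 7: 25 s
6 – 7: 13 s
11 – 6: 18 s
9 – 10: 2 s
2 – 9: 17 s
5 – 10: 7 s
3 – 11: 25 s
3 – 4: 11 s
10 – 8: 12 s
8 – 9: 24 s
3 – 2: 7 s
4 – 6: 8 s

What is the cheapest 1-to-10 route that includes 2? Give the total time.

Shortest 1→2: 1–4–3–2 = 42
Best 2 to 10: 2–9–10 costing 19
Total via 2: 42 + 19 = 61 s.

61 s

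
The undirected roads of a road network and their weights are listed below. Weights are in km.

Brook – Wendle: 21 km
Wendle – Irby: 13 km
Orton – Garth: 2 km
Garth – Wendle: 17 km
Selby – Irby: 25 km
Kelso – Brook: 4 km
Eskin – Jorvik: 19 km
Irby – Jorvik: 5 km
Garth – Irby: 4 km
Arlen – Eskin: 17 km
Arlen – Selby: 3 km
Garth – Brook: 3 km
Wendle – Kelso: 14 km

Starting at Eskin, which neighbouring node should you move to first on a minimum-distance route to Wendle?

Jorvik

Enumerating some paths:
Eskin → Jorvik → Irby → Garth → Brook → Kelso → Wendle: 19+5+4+3+4+14 = 49
Eskin → Jorvik → Irby → Garth → Wendle: 19+5+4+17 = 45
Eskin → Jorvik → Irby → Garth → Brook → Wendle: 19+5+4+3+21 = 52
Eskin → Jorvik → Irby → Wendle: 19+5+13 = 37
Cheapest is Eskin → Jorvik → Irby → Wendle at 37 km.
So from Eskin the first move is to Jorvik.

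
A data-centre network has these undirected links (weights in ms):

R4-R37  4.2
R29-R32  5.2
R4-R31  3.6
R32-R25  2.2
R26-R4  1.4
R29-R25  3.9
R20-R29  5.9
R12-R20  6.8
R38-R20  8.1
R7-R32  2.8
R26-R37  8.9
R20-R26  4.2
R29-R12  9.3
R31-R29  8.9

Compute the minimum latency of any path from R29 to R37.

Compare a few routes:
R29–R20–R26–R4–R37: 5.9+4.2+1.4+4.2 = 15.7
R29–R31–R4–R37: 8.9+3.6+4.2 = 16.7
Cheapest is R29–R20–R26–R4–R37 at 15.7 ms.

15.7 ms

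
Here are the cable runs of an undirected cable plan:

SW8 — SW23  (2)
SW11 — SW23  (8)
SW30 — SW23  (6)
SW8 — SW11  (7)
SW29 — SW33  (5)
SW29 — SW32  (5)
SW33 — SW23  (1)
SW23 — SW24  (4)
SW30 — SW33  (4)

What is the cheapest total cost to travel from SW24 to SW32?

15

Candidate routes:
SW24 - SW23 - SW30 - SW33 - SW29 - SW32: 4+6+4+5+5 = 24
SW24 - SW23 - SW33 - SW29 - SW32: 4+1+5+5 = 15
The minimum is 15 via SW24 - SW23 - SW33 - SW29 - SW32.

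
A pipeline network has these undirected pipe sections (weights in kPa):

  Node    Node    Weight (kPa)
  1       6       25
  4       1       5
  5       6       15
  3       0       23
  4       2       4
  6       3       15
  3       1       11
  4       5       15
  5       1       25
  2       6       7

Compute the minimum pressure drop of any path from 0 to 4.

Running Dijkstra from 0:
0: 0
3: 23  (via 0)
1: 34  (via 3)
6: 38  (via 3)
4: 39  (via 1)
Shortest route: 0 → 3 → 1 → 4 = 39 kPa.

39 kPa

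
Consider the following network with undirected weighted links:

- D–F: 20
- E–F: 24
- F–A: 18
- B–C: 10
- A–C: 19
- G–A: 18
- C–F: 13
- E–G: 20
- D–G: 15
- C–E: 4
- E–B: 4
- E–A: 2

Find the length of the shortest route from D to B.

Shortest distances from D:
D: 0
G: 15  (via D)
F: 20  (via D)
A: 33  (via G)
C: 33  (via F)
E: 35  (via G)
B: 39  (via E)
Shortest route: D → G → E → B = 39.

39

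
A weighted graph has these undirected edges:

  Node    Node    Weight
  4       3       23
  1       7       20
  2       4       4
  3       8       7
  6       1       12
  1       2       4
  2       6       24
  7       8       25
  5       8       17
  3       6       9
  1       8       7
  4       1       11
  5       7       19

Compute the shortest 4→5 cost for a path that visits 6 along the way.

Best 4 to 6: 4–2–1–6 costing 20
Best 6 to 5: 6–3–8–5 costing 33
Total via 6: 20 + 33 = 53.

53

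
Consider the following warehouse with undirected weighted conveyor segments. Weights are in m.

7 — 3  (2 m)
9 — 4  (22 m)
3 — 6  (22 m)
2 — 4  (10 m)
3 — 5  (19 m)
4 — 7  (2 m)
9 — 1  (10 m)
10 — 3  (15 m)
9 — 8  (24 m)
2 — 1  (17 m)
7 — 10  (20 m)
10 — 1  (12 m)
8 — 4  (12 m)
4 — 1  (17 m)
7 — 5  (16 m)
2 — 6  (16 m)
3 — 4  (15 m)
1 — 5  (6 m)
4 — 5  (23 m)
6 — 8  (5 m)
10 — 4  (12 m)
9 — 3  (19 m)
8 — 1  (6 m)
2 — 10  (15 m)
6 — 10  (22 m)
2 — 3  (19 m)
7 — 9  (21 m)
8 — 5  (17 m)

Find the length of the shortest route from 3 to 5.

18 m

Enumerating some paths:
3 → 5: 19 = 19
3 → 7 → 4 → 5: 2+2+23 = 27
3 → 7 → 5: 2+16 = 18
The minimum is 18 m via 3 → 7 → 5.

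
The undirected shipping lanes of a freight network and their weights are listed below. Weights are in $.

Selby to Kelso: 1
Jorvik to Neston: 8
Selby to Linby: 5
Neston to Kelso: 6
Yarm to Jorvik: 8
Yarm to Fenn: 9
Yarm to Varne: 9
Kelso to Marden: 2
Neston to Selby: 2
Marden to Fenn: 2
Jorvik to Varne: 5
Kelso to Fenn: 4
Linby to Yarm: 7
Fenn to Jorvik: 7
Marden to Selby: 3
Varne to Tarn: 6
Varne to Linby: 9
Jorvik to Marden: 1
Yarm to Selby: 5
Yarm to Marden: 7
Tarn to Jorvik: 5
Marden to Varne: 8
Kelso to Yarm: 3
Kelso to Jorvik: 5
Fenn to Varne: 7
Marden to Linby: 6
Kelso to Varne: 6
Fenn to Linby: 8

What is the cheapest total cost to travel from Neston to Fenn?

Shortest distances from Neston:
Neston: 0
Selby: 2  (via Neston)
Kelso: 3  (via Selby)
Marden: 5  (via Selby)
Yarm: 6  (via Kelso)
Jorvik: 6  (via Marden)
Fenn: 7  (via Kelso)
Shortest route: Neston → Selby → Kelso → Fenn = $7.

$7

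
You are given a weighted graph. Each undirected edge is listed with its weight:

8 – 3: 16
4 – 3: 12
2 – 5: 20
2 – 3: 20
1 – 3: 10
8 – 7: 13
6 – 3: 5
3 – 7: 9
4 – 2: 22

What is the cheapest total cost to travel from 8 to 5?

56

Candidate routes:
8–7–3–2–5: 13+9+20+20 = 62
8–3–2–5: 16+20+20 = 56
8–3–4–2–5: 16+12+22+20 = 70
The minimum is 56 via 8–3–2–5.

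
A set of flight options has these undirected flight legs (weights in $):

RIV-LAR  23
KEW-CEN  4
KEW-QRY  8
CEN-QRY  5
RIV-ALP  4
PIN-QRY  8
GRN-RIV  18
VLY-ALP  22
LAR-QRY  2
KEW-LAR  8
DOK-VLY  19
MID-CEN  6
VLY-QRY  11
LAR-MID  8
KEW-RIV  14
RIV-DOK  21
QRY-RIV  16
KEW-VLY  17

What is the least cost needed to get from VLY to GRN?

Settle nodes by increasing distance from VLY:
VLY: 0
QRY: 11  (via VLY)
LAR: 13  (via QRY)
CEN: 16  (via QRY)
KEW: 17  (via VLY)
PIN: 19  (via QRY)
DOK: 19  (via VLY)
MID: 21  (via LAR)
ALP: 22  (via VLY)
RIV: 26  (via ALP)
GRN: 44  (via RIV)
Shortest route: VLY–ALP–RIV–GRN = $44.

$44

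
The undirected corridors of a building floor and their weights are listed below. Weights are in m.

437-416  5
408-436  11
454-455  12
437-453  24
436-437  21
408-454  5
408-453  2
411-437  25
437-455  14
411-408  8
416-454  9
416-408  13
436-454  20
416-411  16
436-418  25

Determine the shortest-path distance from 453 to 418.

38 m

Settle nodes by increasing distance from 453:
453: 0
408: 2  (via 453)
454: 7  (via 408)
411: 10  (via 408)
436: 13  (via 408)
416: 15  (via 408)
455: 19  (via 454)
437: 20  (via 416)
418: 38  (via 436)
Shortest route: 453–408–436–418 = 38 m.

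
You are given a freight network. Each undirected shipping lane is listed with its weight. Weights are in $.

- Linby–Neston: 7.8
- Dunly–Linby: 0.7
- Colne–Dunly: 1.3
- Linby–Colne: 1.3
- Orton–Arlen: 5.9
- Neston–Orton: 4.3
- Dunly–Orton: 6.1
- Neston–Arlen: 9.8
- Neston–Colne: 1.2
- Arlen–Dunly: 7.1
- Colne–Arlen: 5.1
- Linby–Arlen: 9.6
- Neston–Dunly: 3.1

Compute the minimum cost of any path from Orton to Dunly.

$6.1

Running Dijkstra from Orton:
Orton: 0
Neston: 4.3  (via Orton)
Colne: 5.5  (via Neston)
Arlen: 5.9  (via Orton)
Dunly: 6.1  (via Orton)
Shortest route: Orton → Dunly = $6.1.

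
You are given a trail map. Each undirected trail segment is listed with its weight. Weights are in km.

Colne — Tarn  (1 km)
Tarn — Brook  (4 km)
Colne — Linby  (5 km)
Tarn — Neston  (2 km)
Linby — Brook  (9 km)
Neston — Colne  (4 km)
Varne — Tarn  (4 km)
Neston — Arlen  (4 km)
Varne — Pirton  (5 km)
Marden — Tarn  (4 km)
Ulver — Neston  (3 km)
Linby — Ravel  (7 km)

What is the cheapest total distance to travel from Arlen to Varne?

10 km

Shortest distances from Arlen:
Arlen: 0
Neston: 4  (via Arlen)
Tarn: 6  (via Neston)
Ulver: 7  (via Neston)
Colne: 7  (via Tarn)
Marden: 10  (via Tarn)
Brook: 10  (via Tarn)
Varne: 10  (via Tarn)
Shortest route: Arlen–Neston–Tarn–Varne = 10 km.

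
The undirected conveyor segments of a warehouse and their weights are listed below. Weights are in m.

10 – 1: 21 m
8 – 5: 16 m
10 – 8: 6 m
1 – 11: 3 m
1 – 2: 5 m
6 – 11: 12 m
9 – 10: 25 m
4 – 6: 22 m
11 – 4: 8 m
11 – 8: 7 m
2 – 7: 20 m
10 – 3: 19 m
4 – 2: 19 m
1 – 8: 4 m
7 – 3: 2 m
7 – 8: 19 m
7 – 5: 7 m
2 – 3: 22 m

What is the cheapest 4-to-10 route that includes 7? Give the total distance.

55 m

Shortest 4→7: 4–11–8–7 = 34
Shortest 7→10: 7–3–10 = 21
Total via 7: 34 + 21 = 55 m.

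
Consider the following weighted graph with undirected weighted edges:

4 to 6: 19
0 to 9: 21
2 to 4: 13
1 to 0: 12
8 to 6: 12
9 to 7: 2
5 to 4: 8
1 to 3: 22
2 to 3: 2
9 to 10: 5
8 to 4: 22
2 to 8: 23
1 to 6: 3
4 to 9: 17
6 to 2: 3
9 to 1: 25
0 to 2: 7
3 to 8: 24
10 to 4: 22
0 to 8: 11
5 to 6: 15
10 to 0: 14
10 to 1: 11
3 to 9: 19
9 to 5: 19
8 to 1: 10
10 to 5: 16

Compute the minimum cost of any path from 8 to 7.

28

Settle nodes by increasing distance from 8:
8: 0
1: 10  (via 8)
0: 11  (via 8)
6: 12  (via 8)
2: 15  (via 6)
3: 17  (via 2)
10: 21  (via 1)
4: 22  (via 8)
9: 26  (via 10)
5: 27  (via 6)
7: 28  (via 9)
Shortest route: 8 → 1 → 10 → 9 → 7 = 28.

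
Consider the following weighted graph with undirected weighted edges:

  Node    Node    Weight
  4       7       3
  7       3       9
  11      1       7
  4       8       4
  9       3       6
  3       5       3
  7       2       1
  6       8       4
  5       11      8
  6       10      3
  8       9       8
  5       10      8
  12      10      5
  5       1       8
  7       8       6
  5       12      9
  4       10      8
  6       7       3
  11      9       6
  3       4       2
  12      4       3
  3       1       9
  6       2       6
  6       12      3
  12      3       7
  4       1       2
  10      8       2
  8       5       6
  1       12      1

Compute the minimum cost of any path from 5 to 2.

9

Candidate routes:
5 → 3 → 7 → 2: 3+9+1 = 13
5 → 8 → 7 → 2: 6+6+1 = 13
5 → 3 → 4 → 7 → 2: 3+2+3+1 = 9
The minimum is 9 via 5 → 3 → 4 → 7 → 2.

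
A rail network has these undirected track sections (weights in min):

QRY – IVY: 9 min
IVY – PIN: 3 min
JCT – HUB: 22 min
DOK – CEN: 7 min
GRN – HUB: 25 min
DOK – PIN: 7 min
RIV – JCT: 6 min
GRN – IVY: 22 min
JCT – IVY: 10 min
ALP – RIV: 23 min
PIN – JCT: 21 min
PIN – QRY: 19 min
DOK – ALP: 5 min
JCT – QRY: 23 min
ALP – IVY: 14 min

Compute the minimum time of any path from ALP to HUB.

Enumerating some paths:
ALP–IVY–JCT–HUB: 14+10+22 = 46
ALP–DOK–PIN–IVY–JCT–HUB: 5+7+3+10+22 = 47
ALP–RIV–JCT–HUB: 23+6+22 = 51
Cheapest is ALP–IVY–JCT–HUB at 46 min.

46 min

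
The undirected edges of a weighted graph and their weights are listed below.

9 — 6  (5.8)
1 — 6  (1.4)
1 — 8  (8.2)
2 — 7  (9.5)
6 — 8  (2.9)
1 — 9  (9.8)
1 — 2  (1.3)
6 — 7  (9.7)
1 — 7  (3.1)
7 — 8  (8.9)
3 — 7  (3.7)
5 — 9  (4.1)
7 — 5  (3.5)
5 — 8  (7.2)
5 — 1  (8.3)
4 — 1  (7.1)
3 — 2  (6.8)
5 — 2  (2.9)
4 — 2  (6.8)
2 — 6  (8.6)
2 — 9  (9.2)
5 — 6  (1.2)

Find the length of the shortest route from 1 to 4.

7.1

Settle nodes by increasing distance from 1:
1: 0
2: 1.3  (via 1)
6: 1.4  (via 1)
5: 2.6  (via 6)
7: 3.1  (via 1)
8: 4.3  (via 6)
9: 6.7  (via 5)
3: 6.8  (via 7)
4: 7.1  (via 1)
Shortest route: 1–4 = 7.1.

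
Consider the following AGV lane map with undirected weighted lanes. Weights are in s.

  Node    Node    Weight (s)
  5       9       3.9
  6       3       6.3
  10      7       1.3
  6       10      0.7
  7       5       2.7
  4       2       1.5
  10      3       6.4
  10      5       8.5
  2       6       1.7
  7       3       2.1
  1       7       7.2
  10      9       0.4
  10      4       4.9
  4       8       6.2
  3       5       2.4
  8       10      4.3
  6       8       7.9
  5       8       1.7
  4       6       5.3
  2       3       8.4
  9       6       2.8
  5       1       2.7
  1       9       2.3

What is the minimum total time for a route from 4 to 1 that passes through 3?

Best 4 to 3: 4 → 2 → 6 → 10 → 7 → 3 costing 7.3
Best 3 to 1: 3 → 5 → 1 costing 5.1
Total via 3: 7.3 + 5.1 = 12.4 s.

12.4 s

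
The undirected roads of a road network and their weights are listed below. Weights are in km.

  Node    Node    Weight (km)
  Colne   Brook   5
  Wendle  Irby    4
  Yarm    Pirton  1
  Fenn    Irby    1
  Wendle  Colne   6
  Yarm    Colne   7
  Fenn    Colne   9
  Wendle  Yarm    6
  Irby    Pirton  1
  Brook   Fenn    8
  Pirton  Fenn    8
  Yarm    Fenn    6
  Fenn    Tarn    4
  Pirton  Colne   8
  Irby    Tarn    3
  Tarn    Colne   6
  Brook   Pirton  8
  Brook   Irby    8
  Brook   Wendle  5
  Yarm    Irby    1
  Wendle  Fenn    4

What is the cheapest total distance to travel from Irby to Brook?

8 km

Shortest distances from Irby:
Irby: 0
Pirton: 1  (via Irby)
Yarm: 1  (via Irby)
Fenn: 1  (via Irby)
Tarn: 3  (via Irby)
Wendle: 4  (via Irby)
Brook: 8  (via Irby)
Shortest route: Irby → Brook = 8 km.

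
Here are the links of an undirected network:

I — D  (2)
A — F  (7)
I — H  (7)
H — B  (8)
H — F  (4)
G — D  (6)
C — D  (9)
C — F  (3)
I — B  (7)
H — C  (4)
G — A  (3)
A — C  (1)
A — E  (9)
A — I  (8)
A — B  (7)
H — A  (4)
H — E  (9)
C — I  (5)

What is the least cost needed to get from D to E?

17

Settle nodes by increasing distance from D:
D: 0
I: 2  (via D)
G: 6  (via D)
C: 7  (via I)
A: 8  (via C)
B: 9  (via I)
H: 9  (via I)
F: 10  (via C)
E: 17  (via A)
Shortest route: D–I–C–A–E = 17.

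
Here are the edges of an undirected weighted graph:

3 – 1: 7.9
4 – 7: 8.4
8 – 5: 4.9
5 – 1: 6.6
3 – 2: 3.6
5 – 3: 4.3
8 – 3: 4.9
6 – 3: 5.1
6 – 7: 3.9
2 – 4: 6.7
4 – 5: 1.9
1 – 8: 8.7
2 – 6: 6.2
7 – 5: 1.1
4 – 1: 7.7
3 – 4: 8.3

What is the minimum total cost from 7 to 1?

7.7

Running Dijkstra from 7:
7: 0
5: 1.1  (via 7)
4: 3  (via 5)
6: 3.9  (via 7)
3: 5.4  (via 5)
8: 6  (via 5)
1: 7.7  (via 5)
Shortest route: 7–5–1 = 7.7.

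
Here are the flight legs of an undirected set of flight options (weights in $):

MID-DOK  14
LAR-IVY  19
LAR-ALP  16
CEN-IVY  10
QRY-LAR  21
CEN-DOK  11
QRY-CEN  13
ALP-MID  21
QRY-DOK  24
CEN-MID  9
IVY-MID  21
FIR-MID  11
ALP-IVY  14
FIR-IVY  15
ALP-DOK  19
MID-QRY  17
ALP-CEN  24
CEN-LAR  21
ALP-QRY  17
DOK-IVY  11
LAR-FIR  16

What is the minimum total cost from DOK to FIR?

$25

Enumerating some paths:
DOK–IVY–FIR: 11+15 = 26
DOK–MID–FIR: 14+11 = 25
Cheapest is DOK–MID–FIR at $25.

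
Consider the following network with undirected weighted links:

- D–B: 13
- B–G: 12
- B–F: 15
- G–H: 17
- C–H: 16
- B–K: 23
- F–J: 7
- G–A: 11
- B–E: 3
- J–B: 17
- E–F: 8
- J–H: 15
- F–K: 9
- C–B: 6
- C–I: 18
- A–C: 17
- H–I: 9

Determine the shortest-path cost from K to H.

Enumerating some paths:
K - B - C - H: 23+6+16 = 45
K - F - E - B - C - H: 9+8+3+6+16 = 42
K - F - J - H: 9+7+15 = 31
K - F - B - C - H: 9+15+6+16 = 46
The minimum is 31 via K - F - J - H.

31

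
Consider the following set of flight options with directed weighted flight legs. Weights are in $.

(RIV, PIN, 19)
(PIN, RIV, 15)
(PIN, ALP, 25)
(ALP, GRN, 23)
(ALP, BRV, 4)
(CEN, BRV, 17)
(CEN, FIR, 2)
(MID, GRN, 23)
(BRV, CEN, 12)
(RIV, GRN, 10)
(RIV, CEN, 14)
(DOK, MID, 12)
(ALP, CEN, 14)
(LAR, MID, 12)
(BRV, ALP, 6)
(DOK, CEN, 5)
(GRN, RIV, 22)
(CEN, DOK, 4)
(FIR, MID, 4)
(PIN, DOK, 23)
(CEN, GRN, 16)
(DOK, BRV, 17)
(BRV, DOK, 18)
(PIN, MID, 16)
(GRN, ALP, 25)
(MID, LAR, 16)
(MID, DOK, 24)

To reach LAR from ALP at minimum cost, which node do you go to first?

Candidate routes:
ALP → BRV → CEN → FIR → MID → LAR: 4+12+2+4+16 = 38
ALP → CEN → DOK → MID → LAR: 14+4+12+16 = 46
ALP → CEN → FIR → MID → LAR: 14+2+4+16 = 36
The minimum is $36 via ALP → CEN → FIR → MID → LAR.
So from ALP the first move is to CEN.

CEN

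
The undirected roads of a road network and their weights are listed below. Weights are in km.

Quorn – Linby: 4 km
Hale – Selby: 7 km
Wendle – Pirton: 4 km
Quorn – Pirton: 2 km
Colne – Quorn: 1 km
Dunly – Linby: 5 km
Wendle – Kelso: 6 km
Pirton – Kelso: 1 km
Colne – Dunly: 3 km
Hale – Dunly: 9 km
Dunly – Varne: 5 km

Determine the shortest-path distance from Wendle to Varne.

Compare a few routes:
Wendle - Pirton - Quorn - Linby - Dunly - Varne: 4+2+4+5+5 = 20
Wendle - Kelso - Pirton - Quorn - Colne - Dunly - Varne: 6+1+2+1+3+5 = 18
Wendle - Pirton - Quorn - Colne - Dunly - Varne: 4+2+1+3+5 = 15
The minimum is 15 km via Wendle - Pirton - Quorn - Colne - Dunly - Varne.

15 km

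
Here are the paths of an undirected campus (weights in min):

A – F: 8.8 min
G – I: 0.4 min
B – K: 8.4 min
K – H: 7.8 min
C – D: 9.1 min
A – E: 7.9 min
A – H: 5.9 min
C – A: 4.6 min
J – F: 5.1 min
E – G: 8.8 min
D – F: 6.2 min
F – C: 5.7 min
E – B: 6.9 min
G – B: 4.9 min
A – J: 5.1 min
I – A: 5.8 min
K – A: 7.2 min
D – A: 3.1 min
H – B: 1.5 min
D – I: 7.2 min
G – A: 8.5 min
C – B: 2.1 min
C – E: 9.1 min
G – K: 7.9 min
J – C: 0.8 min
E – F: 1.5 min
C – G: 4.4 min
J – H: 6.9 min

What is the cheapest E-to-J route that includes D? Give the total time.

15.9 min

Best E to D: E → F → D costing 7.7
Shortest D→J: D → A → J = 8.2
Total via D: 7.7 + 8.2 = 15.9 min.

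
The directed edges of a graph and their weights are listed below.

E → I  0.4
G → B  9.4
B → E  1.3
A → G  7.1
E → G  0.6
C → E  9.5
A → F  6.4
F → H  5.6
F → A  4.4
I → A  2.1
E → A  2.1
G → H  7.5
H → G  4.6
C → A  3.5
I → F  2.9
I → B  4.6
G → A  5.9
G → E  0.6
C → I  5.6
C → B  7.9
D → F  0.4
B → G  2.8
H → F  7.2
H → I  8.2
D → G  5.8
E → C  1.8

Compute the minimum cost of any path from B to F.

4.6

Compare a few routes:
B–E–I–F: 1.3+0.4+2.9 = 4.6
B–E–A–F: 1.3+2.1+6.4 = 9.8
B–G–E–I–F: 2.8+0.6+0.4+2.9 = 6.7
The minimum is 4.6 via B–E–I–F.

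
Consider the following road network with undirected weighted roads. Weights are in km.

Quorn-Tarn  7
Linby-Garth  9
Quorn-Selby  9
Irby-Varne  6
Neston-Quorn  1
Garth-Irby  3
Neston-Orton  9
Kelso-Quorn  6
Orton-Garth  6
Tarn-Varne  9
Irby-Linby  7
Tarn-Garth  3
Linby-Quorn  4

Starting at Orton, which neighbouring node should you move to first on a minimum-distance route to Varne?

Garth

Candidate routes:
Orton–Neston–Quorn–Tarn–Varne: 9+1+7+9 = 26
Orton–Garth–Tarn–Varne: 6+3+9 = 18
Orton–Garth–Irby–Varne: 6+3+6 = 15
The minimum is 15 km via Orton–Garth–Irby–Varne.
So from Orton the first move is to Garth.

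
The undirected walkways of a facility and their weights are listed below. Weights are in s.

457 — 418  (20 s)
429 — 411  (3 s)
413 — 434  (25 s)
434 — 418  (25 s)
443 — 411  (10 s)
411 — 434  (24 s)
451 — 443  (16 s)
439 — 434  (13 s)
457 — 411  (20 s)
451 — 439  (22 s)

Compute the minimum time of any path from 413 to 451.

Settle nodes by increasing distance from 413:
413: 0
434: 25  (via 413)
439: 38  (via 434)
411: 49  (via 434)
418: 50  (via 434)
429: 52  (via 411)
443: 59  (via 411)
451: 60  (via 439)
Shortest route: 413 → 434 → 439 → 451 = 60 s.

60 s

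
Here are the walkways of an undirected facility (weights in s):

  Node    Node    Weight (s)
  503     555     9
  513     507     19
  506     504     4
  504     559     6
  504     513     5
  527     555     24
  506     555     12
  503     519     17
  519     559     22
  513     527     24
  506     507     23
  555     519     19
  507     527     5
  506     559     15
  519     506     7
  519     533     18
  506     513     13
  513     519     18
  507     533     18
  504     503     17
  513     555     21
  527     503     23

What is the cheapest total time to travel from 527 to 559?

Settle nodes by increasing distance from 527:
527: 0
507: 5  (via 527)
503: 23  (via 527)
533: 23  (via 507)
555: 24  (via 527)
513: 24  (via 527)
506: 28  (via 507)
504: 29  (via 513)
519: 35  (via 506)
559: 35  (via 504)
Shortest route: 527 → 513 → 504 → 559 = 35 s.

35 s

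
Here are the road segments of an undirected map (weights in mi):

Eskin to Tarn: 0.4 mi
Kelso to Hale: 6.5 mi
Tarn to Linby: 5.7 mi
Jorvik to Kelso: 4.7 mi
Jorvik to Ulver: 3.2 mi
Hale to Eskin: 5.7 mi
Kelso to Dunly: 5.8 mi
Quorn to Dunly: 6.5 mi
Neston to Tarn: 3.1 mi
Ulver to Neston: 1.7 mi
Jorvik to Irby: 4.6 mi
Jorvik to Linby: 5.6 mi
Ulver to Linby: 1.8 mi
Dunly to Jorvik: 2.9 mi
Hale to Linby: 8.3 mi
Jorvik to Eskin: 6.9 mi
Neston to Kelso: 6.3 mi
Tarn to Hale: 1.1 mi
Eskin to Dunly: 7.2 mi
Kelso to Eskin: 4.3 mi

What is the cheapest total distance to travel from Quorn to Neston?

Settle nodes by increasing distance from Quorn:
Quorn: 0
Dunly: 6.5  (via Quorn)
Jorvik: 9.4  (via Dunly)
Kelso: 12.3  (via Dunly)
Ulver: 12.6  (via Jorvik)
Eskin: 13.7  (via Dunly)
Irby: 14  (via Jorvik)
Tarn: 14.1  (via Eskin)
Neston: 14.3  (via Ulver)
Shortest route: Quorn → Dunly → Jorvik → Ulver → Neston = 14.3 mi.

14.3 mi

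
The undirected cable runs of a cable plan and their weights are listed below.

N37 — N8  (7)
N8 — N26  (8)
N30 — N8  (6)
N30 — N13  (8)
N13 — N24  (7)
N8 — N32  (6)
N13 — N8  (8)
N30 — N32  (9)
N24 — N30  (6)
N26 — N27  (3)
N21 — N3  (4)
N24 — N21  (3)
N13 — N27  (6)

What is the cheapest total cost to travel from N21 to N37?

22

Running Dijkstra from N21:
N21: 0
N24: 3  (via N21)
N3: 4  (via N21)
N30: 9  (via N24)
N13: 10  (via N24)
N8: 15  (via N30)
N27: 16  (via N13)
N32: 18  (via N30)
N26: 19  (via N27)
N37: 22  (via N8)
Shortest route: N21–N24–N30–N8–N37 = 22.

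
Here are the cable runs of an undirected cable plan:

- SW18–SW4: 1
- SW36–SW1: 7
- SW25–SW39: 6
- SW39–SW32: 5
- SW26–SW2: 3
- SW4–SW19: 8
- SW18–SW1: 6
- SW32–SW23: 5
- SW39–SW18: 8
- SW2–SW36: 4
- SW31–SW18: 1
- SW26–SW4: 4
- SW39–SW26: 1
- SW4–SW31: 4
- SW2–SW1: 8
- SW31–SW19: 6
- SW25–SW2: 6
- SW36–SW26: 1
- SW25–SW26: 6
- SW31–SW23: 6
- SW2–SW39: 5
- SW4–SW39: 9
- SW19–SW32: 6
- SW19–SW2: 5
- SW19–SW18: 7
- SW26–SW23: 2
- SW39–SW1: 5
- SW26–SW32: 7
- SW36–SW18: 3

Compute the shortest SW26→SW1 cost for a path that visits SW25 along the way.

Shortest SW26→SW25: SW26–SW25 = 6
Best SW25 to SW1: SW25–SW39–SW1 costing 11
Total via SW25: 6 + 11 = 17.

17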